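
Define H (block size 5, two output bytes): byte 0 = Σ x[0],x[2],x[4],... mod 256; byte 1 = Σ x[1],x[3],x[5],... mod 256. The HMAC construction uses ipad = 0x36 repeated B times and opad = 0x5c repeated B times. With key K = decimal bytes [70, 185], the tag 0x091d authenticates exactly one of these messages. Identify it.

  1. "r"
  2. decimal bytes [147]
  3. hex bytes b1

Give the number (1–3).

1

Key decimal bytes [70, 185] = 46 b9 is 2 bytes ≤ B = 5; zero-pad to 5 bytes: K' = 46 b9 00 00 00.
K' ⊕ ipad = 70 8f 36 36 36; K' ⊕ opad = 1a e5 5c 5c 5c.
m1: inner = H(70 8f 36 36 36 72) = dc 37; tag = H(1a e5 5c 5c 5c dc 37) = 091d ← matches
m2: inner = H(70 8f 36 36 36 93) = dc 58; tag = H(1a e5 5c 5c 5c dc 58) = 2a1d
m3: inner = H(70 8f 36 36 36 b1) = dc 76; tag = H(1a e5 5c 5c 5c dc 76) = 481d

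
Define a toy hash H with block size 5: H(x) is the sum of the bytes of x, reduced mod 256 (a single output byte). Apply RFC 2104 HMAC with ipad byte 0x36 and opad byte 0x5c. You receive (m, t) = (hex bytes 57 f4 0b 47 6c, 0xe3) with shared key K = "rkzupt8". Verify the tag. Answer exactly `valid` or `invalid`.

valid

Key "rkzupt8" = 72 6b 7a 75 70 74 38 is 7 bytes > B = 5, so hash it first: H(key) = e8, then zero-pad to 5 bytes: K' = e8 00 00 00 00.
K' ⊕ ipad = de 36 36 36 36; K' ⊕ opad = b4 5c 5c 5c 5c.
Inner hash: sum = 222+54+54+54+54+87+244+11+71+108 = 959; mod 256 = 191 → bf.
Outer hash (recomputed tag): sum = 180+92+92+92+92+191 = 739; mod 256 = 227 → e3.
Recomputed tag = e3; claimed = e3 → match.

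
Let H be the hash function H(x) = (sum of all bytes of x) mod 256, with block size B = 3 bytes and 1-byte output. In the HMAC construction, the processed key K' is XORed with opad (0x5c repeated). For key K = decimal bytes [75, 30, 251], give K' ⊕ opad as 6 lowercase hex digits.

Key decimal bytes [75, 30, 251] = 4b 1e fb is exactly B = 3 bytes: K' = 4b 1e fb.
XOR each byte with 0x5c: 4b⊕5c=17, 1e⊕5c=42, fb⊕5c=a7.

1742a7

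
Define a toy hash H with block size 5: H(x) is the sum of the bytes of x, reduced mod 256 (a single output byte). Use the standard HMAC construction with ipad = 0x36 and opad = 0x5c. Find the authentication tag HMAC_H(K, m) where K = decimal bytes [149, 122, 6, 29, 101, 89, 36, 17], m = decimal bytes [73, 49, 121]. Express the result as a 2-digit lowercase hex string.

Key decimal bytes [149, 122, 6, 29, 101, 89, 36, 17] = 95 7a 06 1d 65 59 24 11 is 8 bytes > B = 5, so hash it first: H(key) = 25, then zero-pad to 5 bytes: K' = 25 00 00 00 00.
K' ⊕ ipad = 13 36 36 36 36.  K' ⊕ opad = 79 5c 5c 5c 5c.
Inner input = (K'⊕ipad) ∥ m = 13 36 36 36 36 ∥ 49 31 79.
Inner hash: sum = 19+54+54+54+54+73+49+121 = 478; mod 256 = 222 → de.
Outer input = (K'⊕opad) ∥ inner = 79 5c 5c 5c 5c ∥ de.
Outer hash (tag): sum = 121+92+92+92+92+222 = 711; mod 256 = 199 → c7.

c7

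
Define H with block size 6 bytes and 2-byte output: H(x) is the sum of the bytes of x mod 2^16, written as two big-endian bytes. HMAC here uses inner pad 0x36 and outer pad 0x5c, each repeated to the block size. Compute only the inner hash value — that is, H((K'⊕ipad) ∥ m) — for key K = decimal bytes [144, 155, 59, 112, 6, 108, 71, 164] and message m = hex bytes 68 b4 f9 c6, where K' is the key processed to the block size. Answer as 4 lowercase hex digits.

03ed

Key decimal bytes [144, 155, 59, 112, 6, 108, 71, 164] = 90 9b 3b 70 06 6c 47 a4 is 8 bytes > B = 6, so hash it first: H(key) = 03 33, then zero-pad to 6 bytes: K' = 03 33 00 00 00 00.
K' ⊕ ipad = 35 05 36 36 36 36.
Inner input = 35 05 36 36 36 36 ∥ 68 b4 f9 c6.
Inner hash: sum = 53+5+54+54+54+54+104+180+249+198 = 1005 → 03 ed.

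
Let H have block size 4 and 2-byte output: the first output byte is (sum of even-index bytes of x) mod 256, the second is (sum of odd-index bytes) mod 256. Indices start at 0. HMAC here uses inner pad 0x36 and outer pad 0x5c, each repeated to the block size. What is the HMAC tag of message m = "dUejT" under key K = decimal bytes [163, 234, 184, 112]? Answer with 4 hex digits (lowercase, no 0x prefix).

Key decimal bytes [163, 234, 184, 112] = a3 ea b8 70 is exactly B = 4 bytes: K' = a3 ea b8 70.
K' ⊕ ipad = 95 dc 8e 46.  K' ⊕ opad = ff b6 e4 2c.
Inner input = (K'⊕ipad) ∥ m = 95 dc 8e 46 ∥ 64 55 65 6a 54.
Inner hash: even-index sum = 576 mod 256 = 64; odd-index sum = 481 mod 256 = 225 → 40 e1.
Outer input = (K'⊕opad) ∥ inner = ff b6 e4 2c ∥ 40 e1.
Outer hash (tag): even-index sum = 547 mod 256 = 35; odd-index sum = 451 mod 256 = 195 → 23 c3.

23c3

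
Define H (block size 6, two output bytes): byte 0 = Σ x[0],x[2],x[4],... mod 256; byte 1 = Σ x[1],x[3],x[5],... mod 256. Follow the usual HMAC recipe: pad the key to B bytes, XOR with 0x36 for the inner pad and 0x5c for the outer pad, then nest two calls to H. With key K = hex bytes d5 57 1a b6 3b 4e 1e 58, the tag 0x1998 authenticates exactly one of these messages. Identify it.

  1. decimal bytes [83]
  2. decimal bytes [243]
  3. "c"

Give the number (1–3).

3

Key hex bytes d5 57 1a b6 3b 4e 1e 58 is 8 bytes > B = 6, so hash it first: H(key) = 48 b3, then zero-pad to 6 bytes: K' = 48 b3 00 00 00 00.
K' ⊕ ipad = 7e 85 36 36 36 36; K' ⊕ opad = 14 ef 5c 5c 5c 5c.
m1: inner = H(7e 85 36 36 36 36 53) = 3d f1; tag = H(14 ef 5c 5c 5c 5c 3d f1) = 0998
m2: inner = H(7e 85 36 36 36 36 f3) = dd f1; tag = H(14 ef 5c 5c 5c 5c dd f1) = a998
m3: inner = H(7e 85 36 36 36 36 63) = 4d f1; tag = H(14 ef 5c 5c 5c 5c 4d f1) = 1998 ← matches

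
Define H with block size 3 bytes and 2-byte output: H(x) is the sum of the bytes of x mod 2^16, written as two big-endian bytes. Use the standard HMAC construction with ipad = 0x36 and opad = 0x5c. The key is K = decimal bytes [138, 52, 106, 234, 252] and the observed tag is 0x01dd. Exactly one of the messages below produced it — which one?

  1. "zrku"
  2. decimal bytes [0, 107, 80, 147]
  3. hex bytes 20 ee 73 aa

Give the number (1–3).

3

Key decimal bytes [138, 52, 106, 234, 252] = 8a 34 6a ea fc is 5 bytes > B = 3, so hash it first: H(key) = 03 0e, then zero-pad to 3 bytes: K' = 03 0e 00.
K' ⊕ ipad = 35 38 36; K' ⊕ opad = 5f 52 5c.
m1: inner = H(35 38 36 7a 72 6b 75) = 02 6f; tag = H(5f 52 5c 02 6f) = 017e
m2: inner = H(35 38 36 00 6b 50 93) = 01 f1; tag = H(5f 52 5c 01 f1) = 01ff
m3: inner = H(35 38 36 20 ee 73 aa) = 02 ce; tag = H(5f 52 5c 02 ce) = 01dd ← matches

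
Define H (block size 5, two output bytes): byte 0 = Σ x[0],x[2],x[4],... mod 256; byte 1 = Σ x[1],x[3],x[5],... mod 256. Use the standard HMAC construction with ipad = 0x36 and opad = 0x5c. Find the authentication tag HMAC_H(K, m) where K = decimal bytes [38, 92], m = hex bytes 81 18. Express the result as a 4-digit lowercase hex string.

Key decimal bytes [38, 92] = 26 5c is 2 bytes ≤ B = 5; zero-pad to 5 bytes: K' = 26 5c 00 00 00.
K' ⊕ ipad = 10 6a 36 36 36.  K' ⊕ opad = 7a 00 5c 5c 5c.
Inner input = (K'⊕ipad) ∥ m = 10 6a 36 36 36 ∥ 81 18.
Inner hash: even-index sum = 148 mod 256 = 148; odd-index sum = 289 mod 256 = 33 → 94 21.
Outer input = (K'⊕opad) ∥ inner = 7a 00 5c 5c 5c ∥ 94 21.
Outer hash (tag): even-index sum = 339 mod 256 = 83; odd-index sum = 240 mod 256 = 240 → 53 f0.

53f0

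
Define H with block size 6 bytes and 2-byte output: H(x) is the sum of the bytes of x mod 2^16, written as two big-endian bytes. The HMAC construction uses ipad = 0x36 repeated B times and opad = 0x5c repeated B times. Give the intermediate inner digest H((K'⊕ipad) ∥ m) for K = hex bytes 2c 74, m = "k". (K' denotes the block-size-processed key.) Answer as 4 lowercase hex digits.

019f

Key hex bytes 2c 74 is 2 bytes ≤ B = 6; zero-pad to 6 bytes: K' = 2c 74 00 00 00 00.
K' ⊕ ipad = 1a 42 36 36 36 36.
Inner input = 1a 42 36 36 36 36 ∥ 6b.
Inner hash: sum = 26+66+54+54+54+54+107 = 415 → 01 9f.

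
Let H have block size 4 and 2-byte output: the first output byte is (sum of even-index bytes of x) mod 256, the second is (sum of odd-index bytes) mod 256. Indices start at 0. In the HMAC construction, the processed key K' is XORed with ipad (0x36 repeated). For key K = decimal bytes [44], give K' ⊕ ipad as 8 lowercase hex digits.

Key decimal bytes [44] = 2c is 1 byte ≤ B = 4; zero-pad to 4 bytes: K' = 2c 00 00 00.
XOR each byte with 0x36: 2c⊕36=1a, 00⊕36=36, 00⊕36=36, 00⊕36=36.

1a363636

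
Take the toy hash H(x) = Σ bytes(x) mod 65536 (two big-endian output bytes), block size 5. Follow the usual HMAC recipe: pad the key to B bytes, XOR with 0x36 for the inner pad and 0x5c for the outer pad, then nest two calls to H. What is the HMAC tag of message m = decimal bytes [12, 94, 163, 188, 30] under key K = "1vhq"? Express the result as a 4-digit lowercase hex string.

Key "1vhq" = 31 76 68 71 is 4 bytes ≤ B = 5; zero-pad to 5 bytes: K' = 31 76 68 71 00.
K' ⊕ ipad = 07 40 5e 47 36.  K' ⊕ opad = 6d 2a 34 2d 5c.
Inner input = (K'⊕ipad) ∥ m = 07 40 5e 47 36 ∥ 0c 5e a3 bc 1e.
Inner hash: sum = 7+64+94+71+54+12+94+163+188+30 = 777 → 03 09.
Outer input = (K'⊕opad) ∥ inner = 6d 2a 34 2d 5c ∥ 03 09.
Outer hash (tag): sum = 109+42+52+45+92+3+9 = 352 → 01 60.

0160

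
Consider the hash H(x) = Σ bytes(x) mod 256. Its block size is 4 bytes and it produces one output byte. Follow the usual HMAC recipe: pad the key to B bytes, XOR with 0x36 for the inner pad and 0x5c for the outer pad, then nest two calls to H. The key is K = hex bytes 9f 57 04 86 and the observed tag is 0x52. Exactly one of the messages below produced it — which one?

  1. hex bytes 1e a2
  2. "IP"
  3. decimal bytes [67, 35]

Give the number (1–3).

Key hex bytes 9f 57 04 86 is exactly B = 4 bytes: K' = 9f 57 04 86.
K' ⊕ ipad = a9 61 32 b0; K' ⊕ opad = c3 0b 58 da.
m1: inner = H(a9 61 32 b0 1e a2) = ac; tag = H(c3 0b 58 da ac) = ac
m2: inner = H(a9 61 32 b0 49 50) = 85; tag = H(c3 0b 58 da 85) = 85
m3: inner = H(a9 61 32 b0 43 23) = 52; tag = H(c3 0b 58 da 52) = 52 ← matches

3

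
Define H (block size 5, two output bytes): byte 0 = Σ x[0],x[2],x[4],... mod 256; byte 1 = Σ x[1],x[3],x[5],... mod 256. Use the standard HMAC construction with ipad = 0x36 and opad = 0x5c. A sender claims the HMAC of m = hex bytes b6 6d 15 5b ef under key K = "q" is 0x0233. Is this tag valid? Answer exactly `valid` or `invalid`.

Key "q" = 71 is 1 byte ≤ B = 5; zero-pad to 5 bytes: K' = 71 00 00 00 00.
K' ⊕ ipad = 47 36 36 36 36; K' ⊕ opad = 2d 5c 5c 5c 5c.
Inner hash: even-index sum = 379 mod 256 = 123; odd-index sum = 550 mod 256 = 38 → 7b 26.
Outer hash (recomputed tag): even-index sum = 267 mod 256 = 11; odd-index sum = 307 mod 256 = 51 → 0b 33.
Recomputed tag = 0b33; claimed = 0233 → mismatch.

invalid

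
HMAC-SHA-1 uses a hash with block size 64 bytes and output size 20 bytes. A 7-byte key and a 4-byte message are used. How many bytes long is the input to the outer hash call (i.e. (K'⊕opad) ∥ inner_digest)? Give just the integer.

84

Key is 7 ≤ 64 bytes, zero-padded: |K'| = 64.
Outer input = (K'⊕opad) ∥ H(inner) → 64 + 20 = 84 bytes.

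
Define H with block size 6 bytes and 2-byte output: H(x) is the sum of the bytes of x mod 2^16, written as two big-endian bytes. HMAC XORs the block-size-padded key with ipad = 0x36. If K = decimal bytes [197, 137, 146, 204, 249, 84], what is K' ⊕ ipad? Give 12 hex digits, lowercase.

f3bfa4facf62

Key decimal bytes [197, 137, 146, 204, 249, 84] = c5 89 92 cc f9 54 is exactly B = 6 bytes: K' = c5 89 92 cc f9 54.
XOR each byte with 0x36: c5⊕36=f3, 89⊕36=bf, 92⊕36=a4, cc⊕36=fa, f9⊕36=cf, 54⊕36=62.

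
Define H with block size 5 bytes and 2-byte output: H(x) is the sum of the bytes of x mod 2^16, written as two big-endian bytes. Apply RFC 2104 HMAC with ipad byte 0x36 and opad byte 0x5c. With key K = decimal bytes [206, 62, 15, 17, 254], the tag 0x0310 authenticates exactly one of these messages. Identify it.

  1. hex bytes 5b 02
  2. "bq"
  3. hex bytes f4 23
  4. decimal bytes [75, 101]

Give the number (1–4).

4

Key decimal bytes [206, 62, 15, 17, 254] = ce 3e 0f 11 fe is exactly B = 5 bytes: K' = ce 3e 0f 11 fe.
K' ⊕ ipad = f8 08 39 27 c8; K' ⊕ opad = 92 62 53 4d a2.
m1: inner = H(f8 08 39 27 c8 5b 02) = 02 85; tag = H(92 62 53 4d a2 02 85) = 02bd
m2: inner = H(f8 08 39 27 c8 62 71) = 02 fb; tag = H(92 62 53 4d a2 02 fb) = 0333
m3: inner = H(f8 08 39 27 c8 f4 23) = 03 3f; tag = H(92 62 53 4d a2 03 3f) = 0278
m4: inner = H(f8 08 39 27 c8 4b 65) = 02 d8; tag = H(92 62 53 4d a2 02 d8) = 0310 ← matches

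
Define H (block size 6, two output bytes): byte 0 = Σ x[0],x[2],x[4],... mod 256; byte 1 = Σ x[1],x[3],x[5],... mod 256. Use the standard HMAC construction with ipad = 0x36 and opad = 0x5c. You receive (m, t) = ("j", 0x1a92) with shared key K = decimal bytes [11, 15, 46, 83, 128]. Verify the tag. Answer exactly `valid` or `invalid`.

valid

Key decimal bytes [11, 15, 46, 83, 128] = 0b 0f 2e 53 80 is 5 bytes ≤ B = 6; zero-pad to 6 bytes: K' = 0b 0f 2e 53 80 00.
K' ⊕ ipad = 3d 39 18 65 b6 36; K' ⊕ opad = 57 53 72 0f dc 5c.
Inner hash: even-index sum = 373 mod 256 = 117; odd-index sum = 212 mod 256 = 212 → 75 d4.
Outer hash (recomputed tag): even-index sum = 538 mod 256 = 26; odd-index sum = 402 mod 256 = 146 → 1a 92.
Recomputed tag = 1a92; claimed = 1a92 → match.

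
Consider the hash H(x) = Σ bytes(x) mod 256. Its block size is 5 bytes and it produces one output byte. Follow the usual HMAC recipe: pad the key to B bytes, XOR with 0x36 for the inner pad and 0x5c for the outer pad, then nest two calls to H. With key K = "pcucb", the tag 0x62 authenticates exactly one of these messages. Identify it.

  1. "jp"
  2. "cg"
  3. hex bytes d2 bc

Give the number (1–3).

2

Key "pcucb" = 70 63 75 63 62 is exactly B = 5 bytes: K' = 70 63 75 63 62.
K' ⊕ ipad = 46 55 43 55 54; K' ⊕ opad = 2c 3f 29 3f 3e.
m1: inner = H(46 55 43 55 54 6a 70) = 61; tag = H(2c 3f 29 3f 3e 61) = 72
m2: inner = H(46 55 43 55 54 63 67) = 51; tag = H(2c 3f 29 3f 3e 51) = 62 ← matches
m3: inner = H(46 55 43 55 54 d2 bc) = 15; tag = H(2c 3f 29 3f 3e 15) = 26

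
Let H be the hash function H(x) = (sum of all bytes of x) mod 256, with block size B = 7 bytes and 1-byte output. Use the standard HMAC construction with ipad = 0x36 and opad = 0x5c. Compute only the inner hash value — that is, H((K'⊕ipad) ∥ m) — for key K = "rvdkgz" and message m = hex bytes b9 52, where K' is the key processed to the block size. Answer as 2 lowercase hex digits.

11

Key "rvdkgz" = 72 76 64 6b 67 7a is 6 bytes ≤ B = 7; zero-pad to 7 bytes: K' = 72 76 64 6b 67 7a 00.
K' ⊕ ipad = 44 40 52 5d 51 4c 36.
Inner input = 44 40 52 5d 51 4c 36 ∥ b9 52.
Inner hash: sum = 68+64+82+93+81+76+54+185+82 = 785; mod 256 = 17 → 11.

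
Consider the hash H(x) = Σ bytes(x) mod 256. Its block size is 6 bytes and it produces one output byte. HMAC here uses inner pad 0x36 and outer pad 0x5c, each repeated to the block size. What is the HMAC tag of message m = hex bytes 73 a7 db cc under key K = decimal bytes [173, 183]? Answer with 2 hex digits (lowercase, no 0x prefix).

01

Key decimal bytes [173, 183] = ad b7 is 2 bytes ≤ B = 6; zero-pad to 6 bytes: K' = ad b7 00 00 00 00.
K' ⊕ ipad = 9b 81 36 36 36 36.  K' ⊕ opad = f1 eb 5c 5c 5c 5c.
Inner input = (K'⊕ipad) ∥ m = 9b 81 36 36 36 36 ∥ 73 a7 db cc.
Inner hash: sum = 155+129+54+54+54+54+115+167+219+204 = 1205; mod 256 = 181 → b5.
Outer input = (K'⊕opad) ∥ inner = f1 eb 5c 5c 5c 5c ∥ b5.
Outer hash (tag): sum = 241+235+92+92+92+92+181 = 1025; mod 256 = 1 → 01.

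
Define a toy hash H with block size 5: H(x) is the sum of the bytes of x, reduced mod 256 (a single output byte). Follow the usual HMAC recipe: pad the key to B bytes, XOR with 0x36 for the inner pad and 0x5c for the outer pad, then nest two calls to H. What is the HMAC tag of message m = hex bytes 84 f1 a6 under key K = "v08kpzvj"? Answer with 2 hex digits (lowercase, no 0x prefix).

d7

Key "v08kpzvj" = 76 30 38 6b 70 7a 76 6a is 8 bytes > B = 5, so hash it first: H(key) = 13, then zero-pad to 5 bytes: K' = 13 00 00 00 00.
K' ⊕ ipad = 25 36 36 36 36.  K' ⊕ opad = 4f 5c 5c 5c 5c.
Inner input = (K'⊕ipad) ∥ m = 25 36 36 36 36 ∥ 84 f1 a6.
Inner hash: sum = 37+54+54+54+54+132+241+166 = 792; mod 256 = 24 → 18.
Outer input = (K'⊕opad) ∥ inner = 4f 5c 5c 5c 5c ∥ 18.
Outer hash (tag): sum = 79+92+92+92+92+24 = 471; mod 256 = 215 → d7.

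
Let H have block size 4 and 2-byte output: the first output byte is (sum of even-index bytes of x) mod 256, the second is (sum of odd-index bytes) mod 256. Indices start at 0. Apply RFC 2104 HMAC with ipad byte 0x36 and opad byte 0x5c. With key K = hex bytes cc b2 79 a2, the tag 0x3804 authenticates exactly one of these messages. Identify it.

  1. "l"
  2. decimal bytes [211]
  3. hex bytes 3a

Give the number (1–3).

Key hex bytes cc b2 79 a2 is exactly B = 4 bytes: K' = cc b2 79 a2.
K' ⊕ ipad = fa 84 4f 94; K' ⊕ opad = 90 ee 25 fe.
m1: inner = H(fa 84 4f 94 6c) = b5 18; tag = H(90 ee 25 fe b5 18) = 6a04
m2: inner = H(fa 84 4f 94 d3) = 1c 18; tag = H(90 ee 25 fe 1c 18) = d104
m3: inner = H(fa 84 4f 94 3a) = 83 18; tag = H(90 ee 25 fe 83 18) = 3804 ← matches

3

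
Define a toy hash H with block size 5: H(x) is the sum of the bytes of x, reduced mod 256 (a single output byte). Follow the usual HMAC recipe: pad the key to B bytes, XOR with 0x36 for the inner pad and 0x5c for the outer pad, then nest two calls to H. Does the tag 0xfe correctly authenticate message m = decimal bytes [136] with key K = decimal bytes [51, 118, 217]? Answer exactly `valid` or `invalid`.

Key decimal bytes [51, 118, 217] = 33 76 d9 is 3 bytes ≤ B = 5; zero-pad to 5 bytes: K' = 33 76 d9 00 00.
K' ⊕ ipad = 05 40 ef 36 36; K' ⊕ opad = 6f 2a 85 5c 5c.
Inner hash: sum = 5+64+239+54+54+136 = 552; mod 256 = 40 → 28.
Outer hash (recomputed tag): sum = 111+42+133+92+92+40 = 510; mod 256 = 254 → fe.
Recomputed tag = fe; claimed = fe → match.

valid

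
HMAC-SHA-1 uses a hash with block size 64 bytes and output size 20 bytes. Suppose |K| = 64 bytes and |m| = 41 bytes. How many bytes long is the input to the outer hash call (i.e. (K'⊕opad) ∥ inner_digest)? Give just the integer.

84

Key is 64 ≤ 64 bytes, zero-padded: |K'| = 64.
Outer input = (K'⊕opad) ∥ H(inner) → 64 + 20 = 84 bytes.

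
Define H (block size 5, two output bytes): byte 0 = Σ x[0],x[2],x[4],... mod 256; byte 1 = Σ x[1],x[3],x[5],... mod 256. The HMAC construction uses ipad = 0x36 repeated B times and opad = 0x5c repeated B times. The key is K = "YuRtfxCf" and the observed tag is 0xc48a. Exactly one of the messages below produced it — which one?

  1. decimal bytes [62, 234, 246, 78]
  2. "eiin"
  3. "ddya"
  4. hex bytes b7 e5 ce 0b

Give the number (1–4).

Key "YuRtfxCf" = 59 75 52 74 66 78 43 66 is 8 bytes > B = 5, so hash it first: H(key) = 54 c7, then zero-pad to 5 bytes: K' = 54 c7 00 00 00.
K' ⊕ ipad = 62 f1 36 36 36; K' ⊕ opad = 08 9b 5c 5c 5c.
m1: inner = H(62 f1 36 36 36 3e ea f6 4e) = 06 5b; tag = H(08 9b 5c 5c 5c 06 5b) = 1bfd
m2: inner = H(62 f1 36 36 36 65 69 69 6e) = a5 f5; tag = H(08 9b 5c 5c 5c a5 f5) = b59c
m3: inner = H(62 f1 36 36 36 64 64 79 61) = 93 04; tag = H(08 9b 5c 5c 5c 93 04) = c48a ← matches
m4: inner = H(62 f1 36 36 36 b7 e5 ce 0b) = be ac; tag = H(08 9b 5c 5c 5c be ac) = 6cb5

3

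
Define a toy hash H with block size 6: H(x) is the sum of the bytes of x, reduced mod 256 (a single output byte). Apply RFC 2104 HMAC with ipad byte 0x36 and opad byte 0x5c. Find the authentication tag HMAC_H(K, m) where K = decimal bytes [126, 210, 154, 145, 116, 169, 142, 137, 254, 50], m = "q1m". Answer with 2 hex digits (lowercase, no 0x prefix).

55

Key decimal bytes [126, 210, 154, 145, 116, 169, 142, 137, 254, 50] = 7e d2 9a 91 74 a9 8e 89 fe 32 is 10 bytes > B = 6, so hash it first: H(key) = df, then zero-pad to 6 bytes: K' = df 00 00 00 00 00.
K' ⊕ ipad = e9 36 36 36 36 36.  K' ⊕ opad = 83 5c 5c 5c 5c 5c.
Inner input = (K'⊕ipad) ∥ m = e9 36 36 36 36 36 ∥ 71 31 6d.
Inner hash: sum = 233+54+54+54+54+54+113+49+109 = 774; mod 256 = 6 → 06.
Outer input = (K'⊕opad) ∥ inner = 83 5c 5c 5c 5c 5c ∥ 06.
Outer hash (tag): sum = 131+92+92+92+92+92+6 = 597; mod 256 = 85 → 55.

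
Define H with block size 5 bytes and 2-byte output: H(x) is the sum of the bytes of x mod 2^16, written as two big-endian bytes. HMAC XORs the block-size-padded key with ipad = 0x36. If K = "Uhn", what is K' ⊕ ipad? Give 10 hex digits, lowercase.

Key "Uhn" = 55 68 6e is 3 bytes ≤ B = 5; zero-pad to 5 bytes: K' = 55 68 6e 00 00.
XOR each byte with 0x36: 55⊕36=63, 68⊕36=5e, 6e⊕36=58, 00⊕36=36, 00⊕36=36.

635e583636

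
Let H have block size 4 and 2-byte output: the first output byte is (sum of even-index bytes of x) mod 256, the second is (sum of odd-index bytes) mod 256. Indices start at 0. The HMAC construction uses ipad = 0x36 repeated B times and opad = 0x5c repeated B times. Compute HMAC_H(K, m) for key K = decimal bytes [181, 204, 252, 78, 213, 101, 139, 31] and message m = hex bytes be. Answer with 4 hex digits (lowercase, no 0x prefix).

Key decimal bytes [181, 204, 252, 78, 213, 101, 139, 31] = b5 cc fc 4e d5 65 8b 1f is 8 bytes > B = 4, so hash it first: H(key) = 11 9e, then zero-pad to 4 bytes: K' = 11 9e 00 00.
K' ⊕ ipad = 27 a8 36 36.  K' ⊕ opad = 4d c2 5c 5c.
Inner input = (K'⊕ipad) ∥ m = 27 a8 36 36 ∥ be.
Inner hash: even-index sum = 283 mod 256 = 27; odd-index sum = 222 mod 256 = 222 → 1b de.
Outer input = (K'⊕opad) ∥ inner = 4d c2 5c 5c ∥ 1b de.
Outer hash (tag): even-index sum = 196 mod 256 = 196; odd-index sum = 508 mod 256 = 252 → c4 fc.

c4fc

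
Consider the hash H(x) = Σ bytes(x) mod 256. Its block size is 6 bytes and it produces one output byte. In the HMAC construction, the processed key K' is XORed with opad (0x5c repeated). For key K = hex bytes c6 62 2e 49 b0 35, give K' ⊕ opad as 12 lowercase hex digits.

Key hex bytes c6 62 2e 49 b0 35 is exactly B = 6 bytes: K' = c6 62 2e 49 b0 35.
XOR each byte with 0x5c: c6⊕5c=9a, 62⊕5c=3e, 2e⊕5c=72, 49⊕5c=15, b0⊕5c=ec, 35⊕5c=69.

9a3e7215ec69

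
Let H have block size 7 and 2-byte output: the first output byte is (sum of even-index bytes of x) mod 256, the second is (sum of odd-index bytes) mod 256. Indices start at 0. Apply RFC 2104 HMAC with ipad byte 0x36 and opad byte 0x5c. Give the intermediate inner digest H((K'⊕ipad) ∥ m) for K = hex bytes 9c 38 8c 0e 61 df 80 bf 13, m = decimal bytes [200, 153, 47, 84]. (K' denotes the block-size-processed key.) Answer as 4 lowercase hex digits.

Key hex bytes 9c 38 8c 0e 61 df 80 bf 13 is 9 bytes > B = 7, so hash it first: H(key) = 1c e4, then zero-pad to 7 bytes: K' = 1c e4 00 00 00 00 00.
K' ⊕ ipad = 2a d2 36 36 36 36 36.
Inner input = 2a d2 36 36 36 36 36 ∥ c8 99 2f 54.
Inner hash: even-index sum = 441 mod 256 = 185; odd-index sum = 565 mod 256 = 53 → b9 35.

b935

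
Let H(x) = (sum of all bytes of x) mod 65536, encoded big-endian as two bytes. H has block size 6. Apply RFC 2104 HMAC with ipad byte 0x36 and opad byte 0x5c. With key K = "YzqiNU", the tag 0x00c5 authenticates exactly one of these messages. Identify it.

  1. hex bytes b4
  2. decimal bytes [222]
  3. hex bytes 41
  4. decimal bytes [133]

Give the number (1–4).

Key "YzqiNU" = 59 7a 71 69 4e 55 is exactly B = 6 bytes: K' = 59 7a 71 69 4e 55.
K' ⊕ ipad = 6f 4c 47 5f 78 63; K' ⊕ opad = 05 26 2d 35 12 09.
m1: inner = H(6f 4c 47 5f 78 63 b4) = 02 f0; tag = H(05 26 2d 35 12 09 02 f0) = 019a
m2: inner = H(6f 4c 47 5f 78 63 de) = 03 1a; tag = H(05 26 2d 35 12 09 03 1a) = 00c5 ← matches
m3: inner = H(6f 4c 47 5f 78 63 41) = 02 7d; tag = H(05 26 2d 35 12 09 02 7d) = 0127
m4: inner = H(6f 4c 47 5f 78 63 85) = 02 c1; tag = H(05 26 2d 35 12 09 02 c1) = 016b

2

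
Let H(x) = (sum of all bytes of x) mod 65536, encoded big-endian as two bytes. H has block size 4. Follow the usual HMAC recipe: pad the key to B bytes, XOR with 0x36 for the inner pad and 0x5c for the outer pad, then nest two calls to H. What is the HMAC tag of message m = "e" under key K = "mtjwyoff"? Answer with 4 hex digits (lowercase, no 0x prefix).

0188

Key "mtjwyoff" = 6d 74 6a 77 79 6f 66 66 is 8 bytes > B = 4, so hash it first: H(key) = 03 76, then zero-pad to 4 bytes: K' = 03 76 00 00.
K' ⊕ ipad = 35 40 36 36.  K' ⊕ opad = 5f 2a 5c 5c.
Inner input = (K'⊕ipad) ∥ m = 35 40 36 36 ∥ 65.
Inner hash: sum = 53+64+54+54+101 = 326 → 01 46.
Outer input = (K'⊕opad) ∥ inner = 5f 2a 5c 5c ∥ 01 46.
Outer hash (tag): sum = 95+42+92+92+1+70 = 392 → 01 88.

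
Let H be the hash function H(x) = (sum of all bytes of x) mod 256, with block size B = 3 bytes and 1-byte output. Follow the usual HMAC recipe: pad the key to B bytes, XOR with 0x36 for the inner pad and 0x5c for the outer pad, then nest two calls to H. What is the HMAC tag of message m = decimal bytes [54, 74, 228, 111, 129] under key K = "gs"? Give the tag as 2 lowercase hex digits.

Key "gs" = 67 73 is 2 bytes ≤ B = 3; zero-pad to 3 bytes: K' = 67 73 00.
K' ⊕ ipad = 51 45 36.  K' ⊕ opad = 3b 2f 5c.
Inner input = (K'⊕ipad) ∥ m = 51 45 36 ∥ 36 4a e4 6f 81.
Inner hash: sum = 81+69+54+54+74+228+111+129 = 800; mod 256 = 32 → 20.
Outer input = (K'⊕opad) ∥ inner = 3b 2f 5c ∥ 20.
Outer hash (tag): sum = 59+47+92+32 = 230 → e6.

e6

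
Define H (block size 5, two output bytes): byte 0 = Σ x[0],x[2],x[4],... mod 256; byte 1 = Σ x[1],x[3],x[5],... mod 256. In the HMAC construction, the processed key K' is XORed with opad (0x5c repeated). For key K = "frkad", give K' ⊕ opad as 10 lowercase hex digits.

Key "frkad" = 66 72 6b 61 64 is exactly B = 5 bytes: K' = 66 72 6b 61 64.
XOR each byte with 0x5c: 66⊕5c=3a, 72⊕5c=2e, 6b⊕5c=37, 61⊕5c=3d, 64⊕5c=38.

3a2e373d38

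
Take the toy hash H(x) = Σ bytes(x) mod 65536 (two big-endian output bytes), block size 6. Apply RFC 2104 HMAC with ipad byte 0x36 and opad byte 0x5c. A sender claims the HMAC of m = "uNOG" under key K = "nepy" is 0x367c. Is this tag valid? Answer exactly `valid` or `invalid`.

invalid

Key "nepy" = 6e 65 70 79 is 4 bytes ≤ B = 6; zero-pad to 6 bytes: K' = 6e 65 70 79 00 00.
K' ⊕ ipad = 58 53 46 4f 36 36; K' ⊕ opad = 32 39 2c 25 5c 5c.
Inner hash: sum = 88+83+70+79+54+54+117+78+79+71 = 773 → 03 05.
Outer hash (recomputed tag): sum = 50+57+44+37+92+92+3+5 = 380 → 01 7c.
Recomputed tag = 017c; claimed = 367c → mismatch.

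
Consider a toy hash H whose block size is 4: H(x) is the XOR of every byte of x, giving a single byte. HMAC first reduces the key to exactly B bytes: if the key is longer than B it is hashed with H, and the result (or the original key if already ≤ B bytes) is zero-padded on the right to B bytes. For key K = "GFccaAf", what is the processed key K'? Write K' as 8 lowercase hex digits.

47000000

|K| = 7 > B = 4, so first hash the key.
H(K): XOR 47⊕46⊕63⊕63⊕61⊕41⊕66 = 47.
Zero-pad H(K) = 47 to 4 bytes: K' = 47 00 00 00.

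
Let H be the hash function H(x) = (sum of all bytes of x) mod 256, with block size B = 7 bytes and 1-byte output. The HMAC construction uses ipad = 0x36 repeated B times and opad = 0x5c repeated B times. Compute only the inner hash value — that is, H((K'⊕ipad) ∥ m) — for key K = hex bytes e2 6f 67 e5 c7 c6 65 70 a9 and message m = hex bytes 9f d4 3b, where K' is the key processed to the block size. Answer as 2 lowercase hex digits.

90

Key hex bytes e2 6f 67 e5 c7 c6 65 70 a9 is 9 bytes > B = 7, so hash it first: H(key) = a8, then zero-pad to 7 bytes: K' = a8 00 00 00 00 00 00.
K' ⊕ ipad = 9e 36 36 36 36 36 36.
Inner input = 9e 36 36 36 36 36 36 ∥ 9f d4 3b.
Inner hash: sum = 158+54+54+54+54+54+54+159+212+59 = 912; mod 256 = 144 → 90.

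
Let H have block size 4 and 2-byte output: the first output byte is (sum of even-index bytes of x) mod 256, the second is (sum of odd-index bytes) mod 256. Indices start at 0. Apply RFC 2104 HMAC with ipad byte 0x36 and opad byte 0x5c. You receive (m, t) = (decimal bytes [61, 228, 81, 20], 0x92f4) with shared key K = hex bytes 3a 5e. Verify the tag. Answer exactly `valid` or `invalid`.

valid

Key hex bytes 3a 5e is 2 bytes ≤ B = 4; zero-pad to 4 bytes: K' = 3a 5e 00 00.
K' ⊕ ipad = 0c 68 36 36; K' ⊕ opad = 66 02 5c 5c.
Inner hash: even-index sum = 208 mod 256 = 208; odd-index sum = 406 mod 256 = 150 → d0 96.
Outer hash (recomputed tag): even-index sum = 402 mod 256 = 146; odd-index sum = 244 mod 256 = 244 → 92 f4.
Recomputed tag = 92f4; claimed = 92f4 → match.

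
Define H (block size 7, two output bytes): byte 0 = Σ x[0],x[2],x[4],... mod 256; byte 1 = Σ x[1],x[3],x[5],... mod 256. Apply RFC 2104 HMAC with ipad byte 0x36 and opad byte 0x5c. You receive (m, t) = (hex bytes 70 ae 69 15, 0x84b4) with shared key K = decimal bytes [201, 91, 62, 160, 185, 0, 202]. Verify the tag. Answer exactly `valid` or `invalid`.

valid

Key decimal bytes [201, 91, 62, 160, 185, 0, 202] = c9 5b 3e a0 b9 00 ca is exactly B = 7 bytes: K' = c9 5b 3e a0 b9 00 ca.
K' ⊕ ipad = ff 6d 08 96 8f 36 fc; K' ⊕ opad = 95 07 62 fc e5 5c 96.
Inner hash: even-index sum = 853 mod 256 = 85; odd-index sum = 530 mod 256 = 18 → 55 12.
Outer hash (recomputed tag): even-index sum = 644 mod 256 = 132; odd-index sum = 436 mod 256 = 180 → 84 b4.
Recomputed tag = 84b4; claimed = 84b4 → match.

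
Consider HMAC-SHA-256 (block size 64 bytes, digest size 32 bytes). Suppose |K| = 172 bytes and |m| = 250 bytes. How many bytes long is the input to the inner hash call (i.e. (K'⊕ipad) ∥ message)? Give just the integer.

Key is 172 > 64 bytes, so it is hashed to 32 bytes then zero-padded to 64: |K'| = 64.
Inner input = (K'⊕ipad) ∥ m → 64 + 250 = 314 bytes.

314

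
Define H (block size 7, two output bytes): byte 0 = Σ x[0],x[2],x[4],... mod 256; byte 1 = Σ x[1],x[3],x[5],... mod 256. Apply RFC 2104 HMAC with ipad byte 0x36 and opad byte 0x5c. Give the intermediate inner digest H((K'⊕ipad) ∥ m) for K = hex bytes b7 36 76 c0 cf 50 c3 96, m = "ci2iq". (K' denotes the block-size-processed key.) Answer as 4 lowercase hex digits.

fd5c

Key hex bytes b7 36 76 c0 cf 50 c3 96 is 8 bytes > B = 7, so hash it first: H(key) = bf dc, then zero-pad to 7 bytes: K' = bf dc 00 00 00 00 00.
K' ⊕ ipad = 89 ea 36 36 36 36 36.
Inner input = 89 ea 36 36 36 36 36 ∥ 63 69 32 69 71.
Inner hash: even-index sum = 509 mod 256 = 253; odd-index sum = 604 mod 256 = 92 → fd 5c.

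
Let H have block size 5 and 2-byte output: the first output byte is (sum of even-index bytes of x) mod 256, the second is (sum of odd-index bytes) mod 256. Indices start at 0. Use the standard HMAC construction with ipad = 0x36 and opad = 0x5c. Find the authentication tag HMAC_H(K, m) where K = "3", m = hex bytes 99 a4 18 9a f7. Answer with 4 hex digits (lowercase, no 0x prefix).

3b67

Key "3" = 33 is 1 byte ≤ B = 5; zero-pad to 5 bytes: K' = 33 00 00 00 00.
K' ⊕ ipad = 05 36 36 36 36.  K' ⊕ opad = 6f 5c 5c 5c 5c.
Inner input = (K'⊕ipad) ∥ m = 05 36 36 36 36 ∥ 99 a4 18 9a f7.
Inner hash: even-index sum = 431 mod 256 = 175; odd-index sum = 532 mod 256 = 20 → af 14.
Outer input = (K'⊕opad) ∥ inner = 6f 5c 5c 5c 5c ∥ af 14.
Outer hash (tag): even-index sum = 315 mod 256 = 59; odd-index sum = 359 mod 256 = 103 → 3b 67.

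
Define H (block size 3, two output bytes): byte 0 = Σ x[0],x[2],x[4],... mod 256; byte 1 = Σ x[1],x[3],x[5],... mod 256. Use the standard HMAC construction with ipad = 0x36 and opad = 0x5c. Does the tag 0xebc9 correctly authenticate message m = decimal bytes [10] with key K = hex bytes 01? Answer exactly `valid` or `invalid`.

Key hex bytes 01 is 1 byte ≤ B = 3; zero-pad to 3 bytes: K' = 01 00 00.
K' ⊕ ipad = 37 36 36; K' ⊕ opad = 5d 5c 5c.
Inner hash: even-index sum = 109 mod 256 = 109; odd-index sum = 64 mod 256 = 64 → 6d 40.
Outer hash (recomputed tag): even-index sum = 249 mod 256 = 249; odd-index sum = 201 mod 256 = 201 → f9 c9.
Recomputed tag = f9c9; claimed = ebc9 → mismatch.

invalid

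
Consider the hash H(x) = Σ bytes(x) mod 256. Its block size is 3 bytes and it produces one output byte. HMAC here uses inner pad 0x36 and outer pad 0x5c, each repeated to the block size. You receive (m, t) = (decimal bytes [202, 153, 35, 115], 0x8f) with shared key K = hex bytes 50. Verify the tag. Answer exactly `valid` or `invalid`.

Key hex bytes 50 is 1 byte ≤ B = 3; zero-pad to 3 bytes: K' = 50 00 00.
K' ⊕ ipad = 66 36 36; K' ⊕ opad = 0c 5c 5c.
Inner hash: sum = 102+54+54+202+153+35+115 = 715; mod 256 = 203 → cb.
Outer hash (recomputed tag): sum = 12+92+92+203 = 399; mod 256 = 143 → 8f.
Recomputed tag = 8f; claimed = 8f → match.

valid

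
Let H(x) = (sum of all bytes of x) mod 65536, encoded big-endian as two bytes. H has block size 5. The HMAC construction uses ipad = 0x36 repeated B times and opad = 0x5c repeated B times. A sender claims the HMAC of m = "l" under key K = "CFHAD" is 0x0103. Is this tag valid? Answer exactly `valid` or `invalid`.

invalid

Key "CFHAD" = 43 46 48 41 44 is exactly B = 5 bytes: K' = 43 46 48 41 44.
K' ⊕ ipad = 75 70 7e 77 72; K' ⊕ opad = 1f 1a 14 1d 18.
Inner hash: sum = 117+112+126+119+114+108 = 696 → 02 b8.
Outer hash (recomputed tag): sum = 31+26+20+29+24+2+184 = 316 → 01 3c.
Recomputed tag = 013c; claimed = 0103 → mismatch.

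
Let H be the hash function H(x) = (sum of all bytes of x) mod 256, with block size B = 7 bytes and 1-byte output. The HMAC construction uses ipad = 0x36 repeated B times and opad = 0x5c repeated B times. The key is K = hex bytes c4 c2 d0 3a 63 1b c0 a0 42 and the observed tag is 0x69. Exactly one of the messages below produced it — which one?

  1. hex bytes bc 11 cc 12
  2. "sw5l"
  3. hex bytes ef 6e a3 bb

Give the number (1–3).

Key hex bytes c4 c2 d0 3a 63 1b c0 a0 42 is 9 bytes > B = 7, so hash it first: H(key) = b0, then zero-pad to 7 bytes: K' = b0 00 00 00 00 00 00.
K' ⊕ ipad = 86 36 36 36 36 36 36; K' ⊕ opad = ec 5c 5c 5c 5c 5c 5c.
m1: inner = H(86 36 36 36 36 36 36 bc 11 cc 12) = 75; tag = H(ec 5c 5c 5c 5c 5c 5c 75) = 89
m2: inner = H(86 36 36 36 36 36 36 73 77 35 6c) = 55; tag = H(ec 5c 5c 5c 5c 5c 5c 55) = 69 ← matches
m3: inner = H(86 36 36 36 36 36 36 ef 6e a3 bb) = 85; tag = H(ec 5c 5c 5c 5c 5c 5c 85) = 99

2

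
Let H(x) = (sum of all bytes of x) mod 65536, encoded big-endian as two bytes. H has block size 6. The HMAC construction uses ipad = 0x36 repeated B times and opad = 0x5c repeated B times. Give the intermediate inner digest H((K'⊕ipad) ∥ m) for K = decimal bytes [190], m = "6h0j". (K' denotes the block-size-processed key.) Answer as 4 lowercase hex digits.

02ce

Key decimal bytes [190] = be is 1 byte ≤ B = 6; zero-pad to 6 bytes: K' = be 00 00 00 00 00.
K' ⊕ ipad = 88 36 36 36 36 36.
Inner input = 88 36 36 36 36 36 ∥ 36 68 30 6a.
Inner hash: sum = 136+54+54+54+54+54+54+104+48+106 = 718 → 02 ce.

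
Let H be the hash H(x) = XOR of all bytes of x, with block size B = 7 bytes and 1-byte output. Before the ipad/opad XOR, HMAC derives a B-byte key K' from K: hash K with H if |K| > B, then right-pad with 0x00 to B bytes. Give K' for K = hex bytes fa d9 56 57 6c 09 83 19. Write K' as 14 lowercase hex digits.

|K| = 8 > B = 7, so first hash the key.
H(K): XOR fa⊕d9⊕56⊕57⊕6c⊕09⊕83⊕19 = dd.
Zero-pad H(K) = dd to 7 bytes: K' = dd 00 00 00 00 00 00.

dd000000000000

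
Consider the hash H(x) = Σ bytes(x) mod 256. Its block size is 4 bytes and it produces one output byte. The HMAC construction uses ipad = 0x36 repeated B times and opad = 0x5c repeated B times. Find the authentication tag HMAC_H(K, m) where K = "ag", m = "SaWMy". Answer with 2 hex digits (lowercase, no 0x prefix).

15

Key "ag" = 61 67 is 2 bytes ≤ B = 4; zero-pad to 4 bytes: K' = 61 67 00 00.
K' ⊕ ipad = 57 51 36 36.  K' ⊕ opad = 3d 3b 5c 5c.
Inner input = (K'⊕ipad) ∥ m = 57 51 36 36 ∥ 53 61 57 4d 79.
Inner hash: sum = 87+81+54+54+83+97+87+77+121 = 741; mod 256 = 229 → e5.
Outer input = (K'⊕opad) ∥ inner = 3d 3b 5c 5c ∥ e5.
Outer hash (tag): sum = 61+59+92+92+229 = 533; mod 256 = 21 → 15.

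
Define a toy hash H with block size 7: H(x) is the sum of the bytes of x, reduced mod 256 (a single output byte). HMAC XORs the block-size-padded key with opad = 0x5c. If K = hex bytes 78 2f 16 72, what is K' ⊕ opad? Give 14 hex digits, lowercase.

24734a2e5c5c5c

Key hex bytes 78 2f 16 72 is 4 bytes ≤ B = 7; zero-pad to 7 bytes: K' = 78 2f 16 72 00 00 00.
XOR each byte with 0x5c: 78⊕5c=24, 2f⊕5c=73, 16⊕5c=4a, 72⊕5c=2e, 00⊕5c=5c, 00⊕5c=5c, 00⊕5c=5c.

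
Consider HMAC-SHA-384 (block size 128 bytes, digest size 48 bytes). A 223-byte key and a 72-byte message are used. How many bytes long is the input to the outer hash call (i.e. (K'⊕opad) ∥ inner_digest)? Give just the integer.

Key is 223 > 128 bytes, so it is hashed to 48 bytes then zero-padded to 128: |K'| = 128.
Outer input = (K'⊕opad) ∥ H(inner) → 128 + 48 = 176 bytes.

176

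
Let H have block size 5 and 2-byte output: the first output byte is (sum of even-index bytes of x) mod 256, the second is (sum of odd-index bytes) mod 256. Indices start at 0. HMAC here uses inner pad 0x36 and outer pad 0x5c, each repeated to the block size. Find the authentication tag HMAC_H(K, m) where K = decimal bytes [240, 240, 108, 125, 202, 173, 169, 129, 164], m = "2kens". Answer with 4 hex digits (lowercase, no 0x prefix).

d4ad

Key decimal bytes [240, 240, 108, 125, 202, 173, 169, 129, 164] = f0 f0 6c 7d ca ad a9 81 a4 is 9 bytes > B = 5, so hash it first: H(key) = 73 9b, then zero-pad to 5 bytes: K' = 73 9b 00 00 00.
K' ⊕ ipad = 45 ad 36 36 36.  K' ⊕ opad = 2f c7 5c 5c 5c.
Inner input = (K'⊕ipad) ∥ m = 45 ad 36 36 36 ∥ 32 6b 65 6e 73.
Inner hash: even-index sum = 394 mod 256 = 138; odd-index sum = 493 mod 256 = 237 → 8a ed.
Outer input = (K'⊕opad) ∥ inner = 2f c7 5c 5c 5c ∥ 8a ed.
Outer hash (tag): even-index sum = 468 mod 256 = 212; odd-index sum = 429 mod 256 = 173 → d4 ad.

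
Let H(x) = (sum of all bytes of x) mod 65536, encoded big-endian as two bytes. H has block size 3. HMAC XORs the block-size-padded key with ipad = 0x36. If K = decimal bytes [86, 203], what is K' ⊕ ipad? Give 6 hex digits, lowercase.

Key decimal bytes [86, 203] = 56 cb is 2 bytes ≤ B = 3; zero-pad to 3 bytes: K' = 56 cb 00.
XOR each byte with 0x36: 56⊕36=60, cb⊕36=fd, 00⊕36=36.

60fd36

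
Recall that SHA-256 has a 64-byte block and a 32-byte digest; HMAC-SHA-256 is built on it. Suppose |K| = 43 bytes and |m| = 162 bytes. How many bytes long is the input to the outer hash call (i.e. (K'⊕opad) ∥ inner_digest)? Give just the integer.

96

Key is 43 ≤ 64 bytes, zero-padded: |K'| = 64.
Outer input = (K'⊕opad) ∥ H(inner) → 64 + 32 = 96 bytes.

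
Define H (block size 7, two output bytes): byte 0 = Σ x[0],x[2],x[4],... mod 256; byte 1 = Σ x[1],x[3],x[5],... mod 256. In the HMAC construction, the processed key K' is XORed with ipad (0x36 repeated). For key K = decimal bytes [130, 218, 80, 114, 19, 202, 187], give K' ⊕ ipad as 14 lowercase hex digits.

Key decimal bytes [130, 218, 80, 114, 19, 202, 187] = 82 da 50 72 13 ca bb is exactly B = 7 bytes: K' = 82 da 50 72 13 ca bb.
XOR each byte with 0x36: 82⊕36=b4, da⊕36=ec, 50⊕36=66, 72⊕36=44, 13⊕36=25, ca⊕36=fc, bb⊕36=8d.

b4ec664425fc8d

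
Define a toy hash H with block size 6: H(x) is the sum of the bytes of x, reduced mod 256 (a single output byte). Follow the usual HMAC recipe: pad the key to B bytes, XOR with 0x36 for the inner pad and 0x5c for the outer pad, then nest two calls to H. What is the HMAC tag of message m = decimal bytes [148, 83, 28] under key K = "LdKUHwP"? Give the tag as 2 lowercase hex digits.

49

Key "LdKUHwP" = 4c 64 4b 55 48 77 50 is 7 bytes > B = 6, so hash it first: H(key) = 5f, then zero-pad to 6 bytes: K' = 5f 00 00 00 00 00.
K' ⊕ ipad = 69 36 36 36 36 36.  K' ⊕ opad = 03 5c 5c 5c 5c 5c.
Inner input = (K'⊕ipad) ∥ m = 69 36 36 36 36 36 ∥ 94 53 1c.
Inner hash: sum = 105+54+54+54+54+54+148+83+28 = 634; mod 256 = 122 → 7a.
Outer input = (K'⊕opad) ∥ inner = 03 5c 5c 5c 5c 5c ∥ 7a.
Outer hash (tag): sum = 3+92+92+92+92+92+122 = 585; mod 256 = 73 → 49.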